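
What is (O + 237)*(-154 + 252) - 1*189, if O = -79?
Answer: 15295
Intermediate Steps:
(O + 237)*(-154 + 252) - 1*189 = (-79 + 237)*(-154 + 252) - 1*189 = 158*98 - 189 = 15484 - 189 = 15295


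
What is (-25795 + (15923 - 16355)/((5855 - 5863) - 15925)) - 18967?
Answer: -237730838/5311 ≈ -44762.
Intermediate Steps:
(-25795 + (15923 - 16355)/((5855 - 5863) - 15925)) - 18967 = (-25795 - 432/(-8 - 15925)) - 18967 = (-25795 - 432/(-15933)) - 18967 = (-25795 - 432*(-1/15933)) - 18967 = (-25795 + 144/5311) - 18967 = -136997101/5311 - 18967 = -237730838/5311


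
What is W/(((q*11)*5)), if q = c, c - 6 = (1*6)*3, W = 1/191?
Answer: 1/252120 ≈ 3.9664e-6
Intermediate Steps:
W = 1/191 ≈ 0.0052356
c = 24 (c = 6 + (1*6)*3 = 6 + 6*3 = 6 + 18 = 24)
q = 24
W/(((q*11)*5)) = 1/(191*(((24*11)*5))) = 1/(191*((264*5))) = (1/191)/1320 = (1/191)*(1/1320) = 1/252120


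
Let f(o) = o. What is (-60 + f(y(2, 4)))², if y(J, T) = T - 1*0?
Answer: 3136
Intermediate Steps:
y(J, T) = T (y(J, T) = T + 0 = T)
(-60 + f(y(2, 4)))² = (-60 + 4)² = (-56)² = 3136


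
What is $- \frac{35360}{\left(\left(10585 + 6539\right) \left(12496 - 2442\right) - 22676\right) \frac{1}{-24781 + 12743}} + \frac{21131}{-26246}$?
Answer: $\frac{34247436003}{20536542986} \approx 1.6676$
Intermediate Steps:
$- \frac{35360}{\left(\left(10585 + 6539\right) \left(12496 - 2442\right) - 22676\right) \frac{1}{-24781 + 12743}} + \frac{21131}{-26246} = - \frac{35360}{\left(17124 \cdot 10054 - 22676\right) \frac{1}{-12038}} + 21131 \left(- \frac{1}{26246}\right) = - \frac{35360}{\left(172164696 - 22676\right) \left(- \frac{1}{12038}\right)} - \frac{1921}{2386} = - \frac{35360}{172142020 \left(- \frac{1}{12038}\right)} - \frac{1921}{2386} = - \frac{35360}{- \frac{86071010}{6019}} - \frac{1921}{2386} = \left(-35360\right) \left(- \frac{6019}{86071010}\right) - \frac{1921}{2386} = \frac{21283184}{8607101} - \frac{1921}{2386} = \frac{34247436003}{20536542986}$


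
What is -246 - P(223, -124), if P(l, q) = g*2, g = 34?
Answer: -314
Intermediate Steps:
P(l, q) = 68 (P(l, q) = 34*2 = 68)
-246 - P(223, -124) = -246 - 1*68 = -246 - 68 = -314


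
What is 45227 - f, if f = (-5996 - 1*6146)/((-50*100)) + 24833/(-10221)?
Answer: 1155662948309/25552500 ≈ 45227.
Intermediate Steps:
f = -30809/25552500 (f = (-5996 - 6146)/(-5000) + 24833*(-1/10221) = -12142*(-1/5000) - 24833/10221 = 6071/2500 - 24833/10221 = -30809/25552500 ≈ -0.0012057)
45227 - f = 45227 - 1*(-30809/25552500) = 45227 + 30809/25552500 = 1155662948309/25552500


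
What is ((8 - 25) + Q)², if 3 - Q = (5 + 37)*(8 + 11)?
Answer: 659344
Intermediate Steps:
Q = -795 (Q = 3 - (5 + 37)*(8 + 11) = 3 - 42*19 = 3 - 1*798 = 3 - 798 = -795)
((8 - 25) + Q)² = ((8 - 25) - 795)² = (-17 - 795)² = (-812)² = 659344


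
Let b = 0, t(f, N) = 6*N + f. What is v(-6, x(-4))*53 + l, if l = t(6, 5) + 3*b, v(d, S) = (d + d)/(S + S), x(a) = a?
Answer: 231/2 ≈ 115.50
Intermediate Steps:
t(f, N) = f + 6*N
v(d, S) = d/S (v(d, S) = (2*d)/((2*S)) = (2*d)*(1/(2*S)) = d/S)
l = 36 (l = (6 + 6*5) + 3*0 = (6 + 30) + 0 = 36 + 0 = 36)
v(-6, x(-4))*53 + l = -6/(-4)*53 + 36 = -6*(-1/4)*53 + 36 = (3/2)*53 + 36 = 159/2 + 36 = 231/2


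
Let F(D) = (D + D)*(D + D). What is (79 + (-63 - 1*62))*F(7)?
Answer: -9016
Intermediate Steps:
F(D) = 4*D² (F(D) = (2*D)*(2*D) = 4*D²)
(79 + (-63 - 1*62))*F(7) = (79 + (-63 - 1*62))*(4*7²) = (79 + (-63 - 62))*(4*49) = (79 - 125)*196 = -46*196 = -9016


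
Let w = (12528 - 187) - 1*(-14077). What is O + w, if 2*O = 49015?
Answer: 101851/2 ≈ 50926.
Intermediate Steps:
O = 49015/2 (O = (½)*49015 = 49015/2 ≈ 24508.)
w = 26418 (w = 12341 + 14077 = 26418)
O + w = 49015/2 + 26418 = 101851/2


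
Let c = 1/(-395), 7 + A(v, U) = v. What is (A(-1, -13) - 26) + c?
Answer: -13431/395 ≈ -34.003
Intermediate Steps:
A(v, U) = -7 + v
c = -1/395 ≈ -0.0025316
(A(-1, -13) - 26) + c = ((-7 - 1) - 26) - 1/395 = (-8 - 26) - 1/395 = -34 - 1/395 = -13431/395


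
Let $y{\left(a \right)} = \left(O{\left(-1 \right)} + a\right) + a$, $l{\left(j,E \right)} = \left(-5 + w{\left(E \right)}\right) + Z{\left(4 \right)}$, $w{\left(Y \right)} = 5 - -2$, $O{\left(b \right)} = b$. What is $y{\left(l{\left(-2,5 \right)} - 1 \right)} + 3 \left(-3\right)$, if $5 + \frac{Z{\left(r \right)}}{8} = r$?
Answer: $-24$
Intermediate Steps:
$Z{\left(r \right)} = -40 + 8 r$
$w{\left(Y \right)} = 7$ ($w{\left(Y \right)} = 5 + 2 = 7$)
$l{\left(j,E \right)} = -6$ ($l{\left(j,E \right)} = \left(-5 + 7\right) + \left(-40 + 8 \cdot 4\right) = 2 + \left(-40 + 32\right) = 2 - 8 = -6$)
$y{\left(a \right)} = -1 + 2 a$ ($y{\left(a \right)} = \left(-1 + a\right) + a = -1 + 2 a$)
$y{\left(l{\left(-2,5 \right)} - 1 \right)} + 3 \left(-3\right) = \left(-1 + 2 \left(-6 - 1\right)\right) + 3 \left(-3\right) = \left(-1 + 2 \left(-7\right)\right) - 9 = \left(-1 - 14\right) - 9 = -15 - 9 = -24$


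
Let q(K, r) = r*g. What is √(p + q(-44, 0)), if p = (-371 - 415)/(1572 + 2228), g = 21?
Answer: I*√7467/190 ≈ 0.4548*I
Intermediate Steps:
p = -393/1900 (p = -786/3800 = -786*1/3800 = -393/1900 ≈ -0.20684)
q(K, r) = 21*r (q(K, r) = r*21 = 21*r)
√(p + q(-44, 0)) = √(-393/1900 + 21*0) = √(-393/1900 + 0) = √(-393/1900) = I*√7467/190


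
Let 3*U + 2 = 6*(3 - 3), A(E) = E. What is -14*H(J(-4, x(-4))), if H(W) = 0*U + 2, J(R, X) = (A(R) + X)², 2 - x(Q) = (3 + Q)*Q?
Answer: -28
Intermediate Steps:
x(Q) = 2 - Q*(3 + Q) (x(Q) = 2 - (3 + Q)*Q = 2 - Q*(3 + Q))
U = -⅔ (U = -⅔ + (6*(3 - 3))/3 = -⅔ + (6*0)/3 = -⅔ + (⅓)*0 = -⅔ + 0 = -⅔ ≈ -0.66667)
J(R, X) = (R + X)²
H(W) = 2 (H(W) = 0*(-⅔) + 2 = 0 + 2 = 2)
-14*H(J(-4, x(-4))) = -14*2 = -28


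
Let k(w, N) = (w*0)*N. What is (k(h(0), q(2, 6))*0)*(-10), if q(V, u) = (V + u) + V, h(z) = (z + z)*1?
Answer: 0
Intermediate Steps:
h(z) = 2*z (h(z) = (2*z)*1 = 2*z)
q(V, u) = u + 2*V
k(w, N) = 0 (k(w, N) = 0*N = 0)
(k(h(0), q(2, 6))*0)*(-10) = (0*0)*(-10) = 0*(-10) = 0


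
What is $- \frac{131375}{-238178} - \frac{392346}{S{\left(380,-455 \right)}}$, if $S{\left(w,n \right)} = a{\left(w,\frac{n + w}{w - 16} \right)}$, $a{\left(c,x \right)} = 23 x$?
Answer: $\frac{11338455391969}{136952350} \approx 82791.0$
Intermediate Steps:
$S{\left(w,n \right)} = \frac{23 \left(n + w\right)}{-16 + w}$ ($S{\left(w,n \right)} = 23 \frac{n + w}{w - 16} = 23 \frac{n + w}{-16 + w} = \frac{23 \left(n + w\right)}{-16 + w}$)
$- \frac{131375}{-238178} - \frac{392346}{S{\left(380,-455 \right)}} = - \frac{131375}{-238178} - \frac{392346}{23 \frac{1}{-16 + 380} \left(-455 + 380\right)} = \left(-131375\right) \left(- \frac{1}{238178}\right) - \frac{392346}{23 \cdot \frac{1}{364} \left(-75\right)} = \frac{131375}{238178} - \frac{392346}{23 \cdot \frac{1}{364} \left(-75\right)} = \frac{131375}{238178} - \frac{392346}{- \frac{1725}{364}} = \frac{131375}{238178} - - \frac{47604648}{575} = \frac{131375}{238178} + \frac{47604648}{575} = \frac{11338455391969}{136952350}$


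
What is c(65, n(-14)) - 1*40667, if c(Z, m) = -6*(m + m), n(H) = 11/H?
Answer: -284603/7 ≈ -40658.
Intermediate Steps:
c(Z, m) = -12*m
c(65, n(-14)) - 1*40667 = -132/(-14) - 1*40667 = -132*(-1)/14 - 40667 = -12*(-11/14) - 40667 = 66/7 - 40667 = -284603/7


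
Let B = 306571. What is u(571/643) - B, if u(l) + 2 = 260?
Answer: -306313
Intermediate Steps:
u(l) = 258 (u(l) = -2 + 260 = 258)
u(571/643) - B = 258 - 1*306571 = 258 - 306571 = -306313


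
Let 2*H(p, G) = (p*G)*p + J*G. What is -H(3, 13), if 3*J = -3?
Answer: -52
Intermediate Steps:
J = -1 (J = (⅓)*(-3) = -1)
H(p, G) = -G/2 + G*p²/2 (H(p, G) = ((p*G)*p - G)/2 = ((G*p)*p - G)/2 = (G*p² - G)/2 = (-G + G*p²)/2 = -G/2 + G*p²/2)
-H(3, 13) = -13*(-1 + 3²)/2 = -13*(-1 + 9)/2 = -13*8/2 = -1*52 = -52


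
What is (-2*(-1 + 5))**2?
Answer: 64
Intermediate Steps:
(-2*(-1 + 5))**2 = (-2*4)**2 = (-8)**2 = 64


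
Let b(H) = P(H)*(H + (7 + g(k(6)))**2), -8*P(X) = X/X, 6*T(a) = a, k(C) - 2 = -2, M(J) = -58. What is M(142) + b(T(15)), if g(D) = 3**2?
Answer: -1445/16 ≈ -90.313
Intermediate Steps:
k(C) = 0 (k(C) = 2 - 2 = 0)
T(a) = a/6
g(D) = 9
P(X) = -1/8 (P(X) = -X/(8*X) = -1/8*1 = -1/8)
b(H) = -32 - H/8 (b(H) = -(H + (7 + 9)**2)/8 = -(H + 16**2)/8 = -(H + 256)/8 = -(256 + H)/8 = -32 - H/8)
M(142) + b(T(15)) = -58 + (-32 - 15/48) = -58 + (-32 - 1/8*5/2) = -58 + (-32 - 5/16) = -58 - 517/16 = -1445/16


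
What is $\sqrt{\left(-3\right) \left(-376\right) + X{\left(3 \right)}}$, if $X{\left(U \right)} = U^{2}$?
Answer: $\sqrt{1137} \approx 33.719$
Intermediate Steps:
$\sqrt{\left(-3\right) \left(-376\right) + X{\left(3 \right)}} = \sqrt{\left(-3\right) \left(-376\right) + 3^{2}} = \sqrt{1128 + 9} = \sqrt{1137}$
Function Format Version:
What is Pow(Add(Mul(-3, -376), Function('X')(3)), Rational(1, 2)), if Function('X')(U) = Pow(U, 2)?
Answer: Pow(1137, Rational(1, 2)) ≈ 33.719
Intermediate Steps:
Pow(Add(Mul(-3, -376), Function('X')(3)), Rational(1, 2)) = Pow(Add(Mul(-3, -376), Pow(3, 2)), Rational(1, 2)) = Pow(Add(1128, 9), Rational(1, 2)) = Pow(1137, Rational(1, 2))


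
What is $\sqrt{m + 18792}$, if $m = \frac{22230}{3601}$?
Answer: $\frac{3 \sqrt{160262782}}{277} \approx 137.11$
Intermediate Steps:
$m = \frac{1710}{277}$ ($m = 22230 \cdot \frac{1}{3601} = \frac{1710}{277} \approx 6.1733$)
$\sqrt{m + 18792} = \sqrt{\frac{1710}{277} + 18792} = \sqrt{\frac{5207094}{277}} = \frac{3 \sqrt{160262782}}{277}$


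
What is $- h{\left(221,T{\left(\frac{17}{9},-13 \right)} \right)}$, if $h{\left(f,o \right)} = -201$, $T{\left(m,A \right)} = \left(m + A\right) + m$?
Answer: $201$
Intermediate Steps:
$T{\left(m,A \right)} = A + 2 m$ ($T{\left(m,A \right)} = \left(A + m\right) + m = A + 2 m$)
$- h{\left(221,T{\left(\frac{17}{9},-13 \right)} \right)} = \left(-1\right) \left(-201\right) = 201$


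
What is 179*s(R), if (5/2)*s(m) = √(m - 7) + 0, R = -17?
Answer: 716*I*√6/5 ≈ 350.77*I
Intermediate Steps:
s(m) = 2*√(-7 + m)/5 (s(m) = 2*(√(m - 7) + 0)/5 = 2*(√(-7 + m) + 0)/5 = 2*√(-7 + m)/5)
179*s(R) = 179*(2*√(-7 - 17)/5) = 179*(2*√(-24)/5) = 179*(2*(2*I*√6)/5) = 179*(4*I*√6/5) = 716*I*√6/5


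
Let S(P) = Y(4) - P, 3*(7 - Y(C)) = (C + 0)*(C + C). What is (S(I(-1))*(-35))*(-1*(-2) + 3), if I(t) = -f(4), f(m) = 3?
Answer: 350/3 ≈ 116.67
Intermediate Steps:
Y(C) = 7 - 2*C**2/3 (Y(C) = 7 - (C + 0)*(C + C)/3 = 7 - C*2*C/3 = 7 - 2*C**2/3)
I(t) = -3 (I(t) = -1*3 = -3)
S(P) = -11/3 - P (S(P) = (7 - 2/3*4**2) - P = (7 - 2/3*16) - P = (7 - 32/3) - P = -11/3 - P)
(S(I(-1))*(-35))*(-1*(-2) + 3) = ((-11/3 - 1*(-3))*(-35))*(-1*(-2) + 3) = ((-11/3 + 3)*(-35))*(2 + 3) = -2/3*(-35)*5 = (70/3)*5 = 350/3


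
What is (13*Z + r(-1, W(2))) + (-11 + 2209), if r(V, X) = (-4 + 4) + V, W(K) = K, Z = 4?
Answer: 2249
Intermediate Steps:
r(V, X) = V (r(V, X) = 0 + V = V)
(13*Z + r(-1, W(2))) + (-11 + 2209) = (13*4 - 1) + (-11 + 2209) = (52 - 1) + 2198 = 51 + 2198 = 2249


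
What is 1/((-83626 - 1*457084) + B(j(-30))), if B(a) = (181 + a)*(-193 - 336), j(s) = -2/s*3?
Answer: -5/3182824 ≈ -1.5709e-6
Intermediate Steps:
j(s) = -6/s
B(a) = -95749 - 529*a (B(a) = (181 + a)*(-529) = -95749 - 529*a)
1/((-83626 - 1*457084) + B(j(-30))) = 1/((-83626 - 1*457084) + (-95749 - (-3174)/(-30))) = 1/((-83626 - 457084) + (-95749 - (-3174)*(-1)/30)) = 1/(-540710 + (-95749 - 529*⅕)) = 1/(-540710 + (-95749 - 529/5)) = 1/(-540710 - 479274/5) = 1/(-3182824/5) = -5/3182824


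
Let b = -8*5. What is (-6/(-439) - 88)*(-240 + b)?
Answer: 10815280/439 ≈ 24636.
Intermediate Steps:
b = -40
(-6/(-439) - 88)*(-240 + b) = (-6/(-439) - 88)*(-240 - 40) = (-6*(-1/439) - 88)*(-280) = (6/439 - 88)*(-280) = -38626/439*(-280) = 10815280/439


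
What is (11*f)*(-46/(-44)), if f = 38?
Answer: 437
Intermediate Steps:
(11*f)*(-46/(-44)) = (11*38)*(-46/(-44)) = 418*(-46*(-1/44)) = 418*(23/22) = 437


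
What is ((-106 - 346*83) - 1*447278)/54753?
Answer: -476102/54753 ≈ -8.6954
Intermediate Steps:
((-106 - 346*83) - 1*447278)/54753 = ((-106 - 28718) - 447278)*(1/54753) = (-28824 - 447278)*(1/54753) = -476102*1/54753 = -476102/54753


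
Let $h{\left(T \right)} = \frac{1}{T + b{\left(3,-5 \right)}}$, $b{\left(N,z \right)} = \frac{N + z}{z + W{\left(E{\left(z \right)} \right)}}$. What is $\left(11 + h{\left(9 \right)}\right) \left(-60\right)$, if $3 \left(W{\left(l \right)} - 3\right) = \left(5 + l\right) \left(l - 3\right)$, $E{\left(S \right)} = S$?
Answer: $-666$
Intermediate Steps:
$W{\left(l \right)} = 3 + \frac{\left(-3 + l\right) \left(5 + l\right)}{3}$ ($W{\left(l \right)} = 3 + \frac{\left(5 + l\right) \left(l - 3\right)}{3} = 3 + \frac{\left(5 + l\right) \left(-3 + l\right)}{3} = 3 + \frac{\left(-3 + l\right) \left(5 + l\right)}{3}$)
$b{\left(N,z \right)} = \frac{N + z}{-2 + \frac{z^{2}}{3} + \frac{5 z}{3}}$ ($b{\left(N,z \right)} = \frac{N + z}{z + \left(-2 + \frac{z^{2}}{3} + \frac{2 z}{3}\right)} = \frac{N + z}{-2 + \frac{z^{2}}{3} + \frac{5 z}{3}}$)
$h{\left(T \right)} = \frac{1}{1 + T}$ ($h{\left(T \right)} = \frac{1}{T + \frac{3 \left(3 - 5\right)}{-6 + \left(-5\right)^{2} + 5 \left(-5\right)}} = \frac{1}{T + 3 \frac{1}{-6 + 25 - 25} \left(-2\right)} = \frac{1}{T + 3 \frac{1}{-6} \left(-2\right)} = \frac{1}{T + 3 \left(- \frac{1}{6}\right) \left(-2\right)} = \frac{1}{T + 1} = \frac{1}{1 + T}$)
$\left(11 + h{\left(9 \right)}\right) \left(-60\right) = \left(11 + \frac{1}{1 + 9}\right) \left(-60\right) = \left(11 + \frac{1}{10}\right) \left(-60\right) = \frac{111}{10} \left(-60\right) = -666$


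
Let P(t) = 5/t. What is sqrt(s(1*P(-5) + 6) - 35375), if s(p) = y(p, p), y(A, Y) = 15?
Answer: 4*I*sqrt(2210) ≈ 188.04*I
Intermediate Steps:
s(p) = 15
sqrt(s(1*P(-5) + 6) - 35375) = sqrt(15 - 35375) = sqrt(-35360) = 4*I*sqrt(2210)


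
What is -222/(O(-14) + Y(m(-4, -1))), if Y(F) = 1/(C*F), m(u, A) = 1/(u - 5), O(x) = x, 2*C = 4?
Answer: 12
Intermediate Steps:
C = 2 (C = (1/2)*4 = 2)
m(u, A) = 1/(-5 + u)
Y(F) = 1/(2*F)
-222/(O(-14) + Y(m(-4, -1))) = -222/(-14 + 1/(2*(1/(-5 - 4)))) = -222/(-14 + 1/(2*(1/(-9)))) = -222/(-14 + 1/(2*(-1/9))) = -222/(-14 + (1/2)*(-9)) = -222/(-14 - 9/2) = -222/(-37/2) = -222*(-2/37) = 12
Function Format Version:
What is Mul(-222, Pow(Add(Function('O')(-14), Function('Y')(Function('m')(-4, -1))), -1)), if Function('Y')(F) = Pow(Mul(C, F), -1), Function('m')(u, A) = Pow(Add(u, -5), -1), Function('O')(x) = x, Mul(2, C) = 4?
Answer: 12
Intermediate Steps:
C = 2 (C = Mul(Rational(1, 2), 4) = 2)
Function('m')(u, A) = Pow(Add(-5, u), -1)
Function('Y')(F) = Mul(Rational(1, 2), Pow(F, -1)) (Function('Y')(F) = Pow(Mul(2, F), -1) = Mul(Rational(1, 2), Pow(F, -1)))
Mul(-222, Pow(Add(Function('O')(-14), Function('Y')(Function('m')(-4, -1))), -1)) = Mul(-222, Pow(Add(-14, Mul(Rational(1, 2), Pow(Pow(Add(-5, -4), -1), -1))), -1)) = Mul(-222, Pow(Add(-14, Mul(Rational(1, 2), Pow(Pow(-9, -1), -1))), -1)) = Mul(-222, Pow(Add(-14, Mul(Rational(1, 2), Pow(Rational(-1, 9), -1))), -1)) = Mul(-222, Pow(Add(-14, Mul(Rational(1, 2), -9)), -1)) = Mul(-222, Pow(Add(-14, Rational(-9, 2)), -1)) = Mul(-222, Pow(Rational(-37, 2), -1)) = Mul(-222, Rational(-2, 37)) = 12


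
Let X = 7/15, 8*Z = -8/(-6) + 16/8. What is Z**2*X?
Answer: 35/432 ≈ 0.081019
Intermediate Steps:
Z = 5/12 (Z = (-8/(-6) + 16/8)/8 = (-8*(-1/6) + 16*(1/8))/8 = (4/3 + 2)/8 = (1/8)*(10/3) = 5/12 ≈ 0.41667)
X = 7/15 (X = 7*(1/15) = 7/15 ≈ 0.46667)
Z**2*X = (5/12)**2*(7/15) = (25/144)*(7/15) = 35/432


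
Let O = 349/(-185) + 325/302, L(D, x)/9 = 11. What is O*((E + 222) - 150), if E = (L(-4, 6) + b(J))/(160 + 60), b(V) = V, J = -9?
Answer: -72119889/1229140 ≈ -58.675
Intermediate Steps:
L(D, x) = 99 (L(D, x) = 9*11 = 99)
E = 9/22 (E = (99 - 9)/(160 + 60) = 90/220 = 90*(1/220) = 9/22 ≈ 0.40909)
O = -45273/55870 (O = 349*(-1/185) + 325*(1/302) = -349/185 + 325/302 = -45273/55870 ≈ -0.81033)
O*((E + 222) - 150) = -45273*((9/22 + 222) - 150)/55870 = -45273*(4893/22 - 150)/55870 = -45273/55870*1593/22 = -72119889/1229140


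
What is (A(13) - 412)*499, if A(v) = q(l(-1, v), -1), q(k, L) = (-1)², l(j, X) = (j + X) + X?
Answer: -205089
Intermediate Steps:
l(j, X) = j + 2*X (l(j, X) = (X + j) + X = j + 2*X)
q(k, L) = 1
A(v) = 1
(A(13) - 412)*499 = (1 - 412)*499 = -411*499 = -205089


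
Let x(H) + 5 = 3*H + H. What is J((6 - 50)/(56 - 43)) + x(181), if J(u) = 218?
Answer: 937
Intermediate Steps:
x(H) = -5 + 4*H (x(H) = -5 + (3*H + H) = -5 + 4*H)
J((6 - 50)/(56 - 43)) + x(181) = 218 + (-5 + 4*181) = 218 + (-5 + 724) = 218 + 719 = 937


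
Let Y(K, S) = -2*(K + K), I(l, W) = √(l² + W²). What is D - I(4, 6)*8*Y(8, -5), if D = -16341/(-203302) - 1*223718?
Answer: -45482300495/203302 + 512*√13 ≈ -2.2187e+5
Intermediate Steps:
I(l, W) = √(W² + l²)
Y(K, S) = -4*K
D = -45482300495/203302 (D = -16341*(-1/203302) - 223718 = 16341/203302 - 223718 = -45482300495/203302 ≈ -2.2372e+5)
D - I(4, 6)*8*Y(8, -5) = -45482300495/203302 - √(6² + 4²)*8*(-4*8) = -45482300495/203302 - √(36 + 16)*8*(-32) = -45482300495/203302 - √52*8*(-32) = -45482300495/203302 - (2*√13)*8*(-32) = -45482300495/203302 - 16*√13*(-32) = -45482300495/203302 - (-512)*√13 = -45482300495/203302 + 512*√13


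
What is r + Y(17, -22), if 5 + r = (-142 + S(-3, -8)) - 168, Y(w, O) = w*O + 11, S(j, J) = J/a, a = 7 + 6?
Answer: -8822/13 ≈ -678.62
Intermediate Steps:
a = 13
S(j, J) = J/13
Y(w, O) = 11 + O*w (Y(w, O) = O*w + 11 = 11 + O*w)
r = -4103/13 (r = -5 + ((-142 + (1/13)*(-8)) - 168) = -5 + ((-142 - 8/13) - 168) = -5 + (-1854/13 - 168) = -5 - 4038/13 = -4103/13 ≈ -315.62)
r + Y(17, -22) = -4103/13 + (11 - 22*17) = -4103/13 + (11 - 374) = -4103/13 - 363 = -8822/13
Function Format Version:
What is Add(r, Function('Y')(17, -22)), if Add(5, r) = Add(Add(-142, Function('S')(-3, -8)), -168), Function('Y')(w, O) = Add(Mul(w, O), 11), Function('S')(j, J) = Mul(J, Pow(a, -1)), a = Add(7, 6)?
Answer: Rational(-8822, 13) ≈ -678.62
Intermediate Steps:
a = 13
Function('S')(j, J) = Mul(Rational(1, 13), J) (Function('S')(j, J) = Mul(J, Pow(13, -1)) = Mul(J, Rational(1, 13)) = Mul(Rational(1, 13), J))
Function('Y')(w, O) = Add(11, Mul(O, w)) (Function('Y')(w, O) = Add(Mul(O, w), 11) = Add(11, Mul(O, w)))
r = Rational(-4103, 13) (r = Add(-5, Add(Add(-142, Mul(Rational(1, 13), -8)), -168)) = Add(-5, Add(Add(-142, Rational(-8, 13)), -168)) = Add(-5, Add(Rational(-1854, 13), -168)) = Add(-5, Rational(-4038, 13)) = Rational(-4103, 13) ≈ -315.62)
Add(r, Function('Y')(17, -22)) = Add(Rational(-4103, 13), Add(11, Mul(-22, 17))) = Add(Rational(-4103, 13), Add(11, -374)) = Add(Rational(-4103, 13), -363) = Rational(-8822, 13)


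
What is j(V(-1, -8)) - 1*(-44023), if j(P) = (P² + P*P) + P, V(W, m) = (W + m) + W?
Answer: 44213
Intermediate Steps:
V(W, m) = m + 2*W
j(P) = P + 2*P² (j(P) = (P² + P²) + P = 2*P² + P = P + 2*P²)
j(V(-1, -8)) - 1*(-44023) = (-8 + 2*(-1))*(1 + 2*(-8 + 2*(-1))) - 1*(-44023) = (-8 - 2)*(1 + 2*(-8 - 2)) + 44023 = -10*(1 + 2*(-10)) + 44023 = -10*(1 - 20) + 44023 = -10*(-19) + 44023 = 190 + 44023 = 44213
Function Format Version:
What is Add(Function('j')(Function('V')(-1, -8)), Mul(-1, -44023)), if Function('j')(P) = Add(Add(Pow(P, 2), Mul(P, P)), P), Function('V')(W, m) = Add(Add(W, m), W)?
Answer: 44213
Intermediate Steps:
Function('V')(W, m) = Add(m, Mul(2, W))
Function('j')(P) = Add(P, Mul(2, Pow(P, 2))) (Function('j')(P) = Add(Add(Pow(P, 2), Pow(P, 2)), P) = Add(Mul(2, Pow(P, 2)), P) = Add(P, Mul(2, Pow(P, 2))))
Add(Function('j')(Function('V')(-1, -8)), Mul(-1, -44023)) = Add(Mul(Add(-8, Mul(2, -1)), Add(1, Mul(2, Add(-8, Mul(2, -1))))), Mul(-1, -44023)) = Add(Mul(Add(-8, -2), Add(1, Mul(2, Add(-8, -2)))), 44023) = Add(Mul(-10, Add(1, Mul(2, -10))), 44023) = Add(Mul(-10, Add(1, -20)), 44023) = Add(Mul(-10, -19), 44023) = Add(190, 44023) = 44213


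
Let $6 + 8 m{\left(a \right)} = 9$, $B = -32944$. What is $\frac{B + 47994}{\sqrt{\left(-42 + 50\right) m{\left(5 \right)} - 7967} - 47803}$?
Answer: $- \frac{719435150}{2285134773} - \frac{30100 i \sqrt{1991}}{2285134773} \approx -0.31483 - 0.00058775 i$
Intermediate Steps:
$m{\left(a \right)} = \frac{3}{8}$ ($m{\left(a \right)} = - \frac{3}{4} + \frac{1}{8} \cdot 9 = - \frac{3}{4} + \frac{9}{8} = \frac{3}{8}$)
$\frac{B + 47994}{\sqrt{\left(-42 + 50\right) m{\left(5 \right)} - 7967} - 47803} = \frac{-32944 + 47994}{\sqrt{\left(-42 + 50\right) \frac{3}{8} - 7967} - 47803} = \frac{15050}{\sqrt{8 \cdot \frac{3}{8} - 7967} - 47803} = \frac{15050}{\sqrt{3 - 7967} - 47803} = \frac{15050}{\sqrt{-7964} - 47803} = \frac{15050}{2 i \sqrt{1991} - 47803} = \frac{15050}{-47803 + 2 i \sqrt{1991}}$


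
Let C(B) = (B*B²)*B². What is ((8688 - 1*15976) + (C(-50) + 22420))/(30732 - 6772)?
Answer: -78121217/5990 ≈ -13042.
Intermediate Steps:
C(B) = B⁵ (C(B) = B³*B² = B⁵)
((8688 - 1*15976) + (C(-50) + 22420))/(30732 - 6772) = ((8688 - 1*15976) + ((-50)⁵ + 22420))/(30732 - 6772) = ((8688 - 15976) + (-312500000 + 22420))/23960 = (-7288 - 312477580)*(1/23960) = -312484868*1/23960 = -78121217/5990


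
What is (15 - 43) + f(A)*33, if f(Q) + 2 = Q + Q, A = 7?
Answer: 368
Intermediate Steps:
f(Q) = -2 + 2*Q (f(Q) = -2 + (Q + Q) = -2 + 2*Q)
(15 - 43) + f(A)*33 = (15 - 43) + (-2 + 2*7)*33 = -28 + (-2 + 14)*33 = -28 + 12*33 = -28 + 396 = 368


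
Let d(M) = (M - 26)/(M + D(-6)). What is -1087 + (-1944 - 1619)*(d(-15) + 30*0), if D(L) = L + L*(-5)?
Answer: 136300/9 ≈ 15144.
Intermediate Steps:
D(L) = -4*L (D(L) = L - 5*L = -4*L)
d(M) = (-26 + M)/(24 + M) (d(M) = (M - 26)/(M - 4*(-6)) = (-26 + M)/(M + 24) = (-26 + M)/(24 + M))
-1087 + (-1944 - 1619)*(d(-15) + 30*0) = -1087 + (-1944 - 1619)*((-26 - 15)/(24 - 15) + 30*0) = -1087 - 3563*(-41/9 + 0) = -1087 - 3563*(-41/9) = -1087 + 146083/9 = 136300/9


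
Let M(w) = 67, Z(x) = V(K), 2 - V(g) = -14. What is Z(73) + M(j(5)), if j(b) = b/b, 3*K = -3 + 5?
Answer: 83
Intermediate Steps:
K = ⅔ (K = (-3 + 5)/3 = (⅓)*2 = ⅔ ≈ 0.66667)
V(g) = 16 (V(g) = 2 - 1*(-14) = 2 + 14 = 16)
j(b) = 1
Z(x) = 16
Z(73) + M(j(5)) = 16 + 67 = 83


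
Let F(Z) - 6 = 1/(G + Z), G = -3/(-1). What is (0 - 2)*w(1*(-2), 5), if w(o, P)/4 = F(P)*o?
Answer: 98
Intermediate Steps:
G = 3 (G = -3*(-1) = 3)
F(Z) = 6 + 1/(3 + Z)
w(o, P) = 4*o*(19 + 6*P)/(3 + P) (w(o, P) = 4*(((19 + 6*P)/(3 + P))*o) = 4*(o*(19 + 6*P)/(3 + P)) = 4*o*(19 + 6*P)/(3 + P))
(0 - 2)*w(1*(-2), 5) = (0 - 2)*(4*(1*(-2))*(19 + 6*5)/(3 + 5)) = -8*(-2)*(19 + 30)/8 = -8*(-2)*49/8 = -2*(-49) = 98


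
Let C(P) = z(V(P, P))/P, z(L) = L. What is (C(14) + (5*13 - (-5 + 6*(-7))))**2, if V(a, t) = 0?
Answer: 12544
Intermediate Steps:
C(P) = 0 (C(P) = 0/P = 0)
(C(14) + (5*13 - (-5 + 6*(-7))))**2 = (0 + (5*13 - (-5 + 6*(-7))))**2 = (0 + (65 - (-5 - 42)))**2 = (0 + (65 - 1*(-47)))**2 = (0 + (65 + 47))**2 = (0 + 112)**2 = 112**2 = 12544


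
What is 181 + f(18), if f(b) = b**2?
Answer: 505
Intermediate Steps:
181 + f(18) = 181 + 18**2 = 181 + 324 = 505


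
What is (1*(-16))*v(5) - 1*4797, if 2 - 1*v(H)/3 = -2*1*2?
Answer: -5085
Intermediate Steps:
v(H) = 18 (v(H) = 6 - 3*(-2*1)*2 = 6 - (-6)*2 = 6 - 3*(-4) = 6 + 12 = 18)
(1*(-16))*v(5) - 1*4797 = (1*(-16))*18 - 1*4797 = -16*18 - 4797 = -288 - 4797 = -5085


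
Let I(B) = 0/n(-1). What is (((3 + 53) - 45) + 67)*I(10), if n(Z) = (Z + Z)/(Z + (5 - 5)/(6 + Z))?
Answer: 0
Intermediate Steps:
n(Z) = 2 (n(Z) = (2*Z)/(Z + 0/(6 + Z)) = (2*Z)/(Z + 0) = (2*Z)/Z = 2)
I(B) = 0 (I(B) = 0/2 = 0*(½) = 0)
(((3 + 53) - 45) + 67)*I(10) = (((3 + 53) - 45) + 67)*0 = ((56 - 45) + 67)*0 = (11 + 67)*0 = 78*0 = 0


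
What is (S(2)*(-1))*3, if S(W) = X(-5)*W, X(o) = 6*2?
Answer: -72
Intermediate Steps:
X(o) = 12
S(W) = 12*W
(S(2)*(-1))*3 = ((12*2)*(-1))*3 = (24*(-1))*3 = -24*3 = -72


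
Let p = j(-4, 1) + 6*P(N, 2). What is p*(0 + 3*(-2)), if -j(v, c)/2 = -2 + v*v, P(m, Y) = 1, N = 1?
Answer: 132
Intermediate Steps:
j(v, c) = 4 - 2*v**2 (j(v, c) = -2*(-2 + v*v) = -2*(-2 + v**2) = 4 - 2*v**2)
p = -22 (p = (4 - 2*(-4)**2) + 6*1 = (4 - 2*16) + 6 = (4 - 32) + 6 = -28 + 6 = -22)
p*(0 + 3*(-2)) = -22*(0 + 3*(-2)) = -22*(0 - 6) = -22*(-6) = 132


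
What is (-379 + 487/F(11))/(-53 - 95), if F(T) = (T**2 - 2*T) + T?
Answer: 41203/16280 ≈ 2.5309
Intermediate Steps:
F(T) = T**2 - T
(-379 + 487/F(11))/(-53 - 95) = (-379 + 487/((11*(-1 + 11))))/(-53 - 95) = (-379 + 487/((11*10)))/(-148) = (-379 + 487/110)*(-1/148) = -41203/110*(-1/148) = 41203/16280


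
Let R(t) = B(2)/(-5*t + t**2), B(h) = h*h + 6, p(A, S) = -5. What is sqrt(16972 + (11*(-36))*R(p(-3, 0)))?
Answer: 4*sqrt(26395)/5 ≈ 129.97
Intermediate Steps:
B(h) = 6 + h**2 (B(h) = h**2 + 6 = 6 + h**2)
R(t) = 10/(t**2 - 5*t) (R(t) = (6 + 2**2)/(-5*t + t**2) = (6 + 4)/(t**2 - 5*t) = 10/(t**2 - 5*t))
sqrt(16972 + (11*(-36))*R(p(-3, 0))) = sqrt(16972 + (11*(-36))*(10/(-5*(-5 - 5)))) = sqrt(16972 - 3960*(-1)/(5*(-10))) = sqrt(16972 - 3960*(-1)*(-1)/(5*10)) = sqrt(16972 - 396*1/5) = sqrt(16972 - 396/5) = sqrt(84464/5) = 4*sqrt(26395)/5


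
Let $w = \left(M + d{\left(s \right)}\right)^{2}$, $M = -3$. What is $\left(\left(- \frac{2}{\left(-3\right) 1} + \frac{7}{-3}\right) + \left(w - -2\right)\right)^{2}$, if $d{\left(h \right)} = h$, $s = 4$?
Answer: $\frac{16}{9} \approx 1.7778$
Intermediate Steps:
$w = 1$ ($w = \left(-3 + 4\right)^{2} = 1^{2} = 1$)
$\left(\left(- \frac{2}{\left(-3\right) 1} + \frac{7}{-3}\right) + \left(w - -2\right)\right)^{2} = \left(\left(- \frac{2}{\left(-3\right) 1} + \frac{7}{-3}\right) + \left(1 - -2\right)\right)^{2} = \left(\left(- \frac{2}{-3} + 7 \left(- \frac{1}{3}\right)\right) + \left(1 + 2\right)\right)^{2} = \left(\left(\left(-2\right) \left(- \frac{1}{3}\right) - \frac{7}{3}\right) + 3\right)^{2} = \left(\left(\frac{2}{3} - \frac{7}{3}\right) + 3\right)^{2} = \left(- \frac{5}{3} + 3\right)^{2} = \left(\frac{4}{3}\right)^{2} = \frac{16}{9}$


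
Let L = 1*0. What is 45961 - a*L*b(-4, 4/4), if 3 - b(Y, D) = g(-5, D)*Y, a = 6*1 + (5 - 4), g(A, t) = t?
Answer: 45961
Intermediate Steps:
a = 7 (a = 6 + 1 = 7)
L = 0
b(Y, D) = 3 - D*Y
45961 - a*L*b(-4, 4/4) = 45961 - 7*0*(3 - 1*4/4*(-4)) = 45961 - 0*(3 - 1*4*(1/4)*(-4)) = 45961 - 0*(3 - 1*1*(-4)) = 45961 - 0*(3 + 4) = 45961 - 0*7 = 45961 - 1*0 = 45961 + 0 = 45961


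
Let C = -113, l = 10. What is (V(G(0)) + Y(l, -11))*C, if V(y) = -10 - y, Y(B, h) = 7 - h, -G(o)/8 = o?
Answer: -904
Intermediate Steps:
G(o) = -8*o
(V(G(0)) + Y(l, -11))*C = ((-10 - (-8)*0) + (7 - 1*(-11)))*(-113) = ((-10 - 1*0) + (7 + 11))*(-113) = ((-10 + 0) + 18)*(-113) = (-10 + 18)*(-113) = 8*(-113) = -904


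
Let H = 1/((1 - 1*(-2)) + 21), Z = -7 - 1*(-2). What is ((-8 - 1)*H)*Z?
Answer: 15/8 ≈ 1.8750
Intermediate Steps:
Z = -5 (Z = -7 + 2 = -5)
H = 1/24 (H = 1/((1 + 2) + 21) = 1/(3 + 21) = 1/24 ≈ 0.041667)
((-8 - 1)*H)*Z = ((-8 - 1)*(1/24))*(-5) = -9*1/24*(-5) = -3/8*(-5) = 15/8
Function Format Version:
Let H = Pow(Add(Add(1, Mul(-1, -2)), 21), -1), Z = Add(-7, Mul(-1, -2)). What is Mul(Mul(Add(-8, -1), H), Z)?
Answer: Rational(15, 8) ≈ 1.8750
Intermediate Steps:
Z = -5 (Z = Add(-7, 2) = -5)
H = Rational(1, 24) (H = Pow(Add(Add(1, 2), 21), -1) = Pow(Add(3, 21), -1) = Pow(24, -1) = Rational(1, 24) ≈ 0.041667)
Mul(Mul(Add(-8, -1), H), Z) = Mul(Mul(Add(-8, -1), Rational(1, 24)), -5) = Mul(Mul(-9, Rational(1, 24)), -5) = Mul(Rational(-3, 8), -5) = Rational(15, 8)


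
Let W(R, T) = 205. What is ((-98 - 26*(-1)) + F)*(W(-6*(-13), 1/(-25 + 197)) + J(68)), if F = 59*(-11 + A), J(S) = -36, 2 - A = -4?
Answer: -62023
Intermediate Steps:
A = 6 (A = 2 - 1*(-4) = 2 + 4 = 6)
F = -295 (F = 59*(-11 + 6) = 59*(-5) = -295)
((-98 - 26*(-1)) + F)*(W(-6*(-13), 1/(-25 + 197)) + J(68)) = ((-98 - 26*(-1)) - 295)*(205 - 36) = ((-98 + 26) - 295)*169 = (-72 - 295)*169 = -367*169 = -62023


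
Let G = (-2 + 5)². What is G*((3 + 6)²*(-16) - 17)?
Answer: -11817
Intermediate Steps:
G = 9 (G = 3² = 9)
G*((3 + 6)²*(-16) - 17) = 9*((3 + 6)²*(-16) - 17) = 9*(9²*(-16) - 17) = 9*(81*(-16) - 17) = 9*(-1296 - 17) = 9*(-1313) = -11817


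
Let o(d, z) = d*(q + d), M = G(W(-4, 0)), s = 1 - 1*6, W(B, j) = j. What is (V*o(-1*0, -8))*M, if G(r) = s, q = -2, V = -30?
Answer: 0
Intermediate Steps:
s = -5 (s = 1 - 6 = -5)
G(r) = -5
M = -5
o(d, z) = d*(-2 + d)
(V*o(-1*0, -8))*M = -30*(-1*0)*(-2 - 1*0)*(-5) = -0*(-2 + 0)*(-5) = -0*(-2)*(-5) = -30*0*(-5) = 0*(-5) = 0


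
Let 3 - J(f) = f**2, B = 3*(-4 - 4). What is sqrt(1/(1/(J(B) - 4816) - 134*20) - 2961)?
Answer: I*sqrt(617624446236486470)/14442521 ≈ 54.415*I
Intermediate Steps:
B = -24 (B = 3*(-8) = -24)
J(f) = 3 - f**2
sqrt(1/(1/(J(B) - 4816) - 134*20) - 2961) = sqrt(1/(1/((3 - 1*(-24)**2) - 4816) - 134*20) - 2961) = sqrt(1/(1/((3 - 1*576) - 4816) - 2680) - 2961) = sqrt(1/(1/((3 - 576) - 4816) - 2680) - 2961) = sqrt(1/(1/(-573 - 4816) - 2680) - 2961) = sqrt(1/(1/(-5389) - 2680) - 2961) = sqrt(1/(-1/5389 - 2680) - 2961) = sqrt(1/(-14442521/5389) - 2961) = sqrt(-5389/14442521 - 2961) = sqrt(-42764310070/14442521) = I*sqrt(617624446236486470)/14442521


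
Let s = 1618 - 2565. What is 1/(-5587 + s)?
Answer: -1/6534 ≈ -0.00015305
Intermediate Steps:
s = -947
1/(-5587 + s) = 1/(-5587 - 947) = 1/(-6534) = -1/6534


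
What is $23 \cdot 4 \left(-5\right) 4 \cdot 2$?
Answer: $-3680$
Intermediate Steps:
$23 \cdot 4 \left(-5\right) 4 \cdot 2 = 23 \left(-20\right) 4 \cdot 2 = 23 \left(\left(-80\right) 2\right) = 23 \left(-160\right) = -3680$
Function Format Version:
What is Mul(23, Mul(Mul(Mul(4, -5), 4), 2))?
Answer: -3680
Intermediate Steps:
Mul(23, Mul(Mul(Mul(4, -5), 4), 2)) = Mul(23, Mul(Mul(-20, 4), 2)) = Mul(23, Mul(-80, 2)) = Mul(23, -160) = -3680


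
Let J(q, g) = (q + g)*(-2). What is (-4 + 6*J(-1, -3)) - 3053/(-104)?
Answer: 7629/104 ≈ 73.356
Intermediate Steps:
J(q, g) = -2*g - 2*q (J(q, g) = (g + q)*(-2) = -2*g - 2*q)
(-4 + 6*J(-1, -3)) - 3053/(-104) = (-4 + 6*(-2*(-3) - 2*(-1))) - 3053/(-104) = (-4 + 6*(6 + 2)) - 3053*(-1)/104 = (-4 + 6*8) - 43*(-71/104) = (-4 + 48) + 3053/104 = 44 + 3053/104 = 7629/104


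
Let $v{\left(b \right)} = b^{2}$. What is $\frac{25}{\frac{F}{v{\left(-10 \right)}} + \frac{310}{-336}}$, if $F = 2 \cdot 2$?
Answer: $- \frac{105000}{3707} \approx -28.325$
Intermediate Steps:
$F = 4$
$\frac{25}{\frac{F}{v{\left(-10 \right)}} + \frac{310}{-336}} = \frac{25}{\frac{4}{\left(-10\right)^{2}} + \frac{310}{-336}} = \frac{25}{\frac{4}{100} + 310 \left(- \frac{1}{336}\right)} = \frac{25}{4 \cdot \frac{1}{100} - \frac{155}{168}} = \frac{25}{\frac{1}{25} - \frac{155}{168}} = \frac{25}{- \frac{3707}{4200}} = 25 \left(- \frac{4200}{3707}\right) = - \frac{105000}{3707}$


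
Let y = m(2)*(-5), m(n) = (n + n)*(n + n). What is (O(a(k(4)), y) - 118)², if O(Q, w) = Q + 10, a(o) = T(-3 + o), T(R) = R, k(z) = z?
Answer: 11449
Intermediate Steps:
m(n) = 4*n² (m(n) = (2*n)*(2*n) = 4*n²)
a(o) = -3 + o
y = -80 (y = (4*2²)*(-5) = (4*4)*(-5) = 16*(-5) = -80)
O(Q, w) = 10 + Q
(O(a(k(4)), y) - 118)² = ((10 + (-3 + 4)) - 118)² = ((10 + 1) - 118)² = (11 - 118)² = (-107)² = 11449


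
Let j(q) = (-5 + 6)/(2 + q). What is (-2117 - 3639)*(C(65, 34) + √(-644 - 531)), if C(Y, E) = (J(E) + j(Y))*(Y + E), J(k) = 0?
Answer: -569844/67 - 28780*I*√47 ≈ -8505.1 - 1.9731e+5*I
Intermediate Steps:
j(q) = 1/(2 + q)
C(Y, E) = (E + Y)/(2 + Y) (C(Y, E) = (0 + 1/(2 + Y))*(Y + E) = (E + Y)/(2 + Y))
(-2117 - 3639)*(C(65, 34) + √(-644 - 531)) = (-2117 - 3639)*((34 + 65)/(2 + 65) + √(-644 - 531)) = -5756*(99/67 + √(-1175)) = -5756*((1/67)*99 + 5*I*√47) = -5756*(99/67 + 5*I*√47) = -569844/67 - 28780*I*√47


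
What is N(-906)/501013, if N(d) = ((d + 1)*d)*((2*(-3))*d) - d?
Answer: 4457140386/501013 ≈ 8896.3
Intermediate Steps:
N(d) = -d - 6*d**2*(1 + d) (N(d) = ((1 + d)*d)*(-6*d) - d = (d*(1 + d))*(-6*d) - d = -6*d**2*(1 + d) - d = -d - 6*d**2*(1 + d))
N(-906)/501013 = -1*(-906)*(1 + 6*(-906) + 6*(-906)**2)/501013 = -1*(-906)*(1 - 5436 + 6*820836)*(1/501013) = -1*(-906)*(1 - 5436 + 4925016)*(1/501013) = -1*(-906)*4919581*(1/501013) = 4457140386*(1/501013) = 4457140386/501013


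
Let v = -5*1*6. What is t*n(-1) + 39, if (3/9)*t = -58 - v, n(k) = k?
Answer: 123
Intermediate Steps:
v = -30 (v = -5*6 = -30)
t = -84 (t = 3*(-58 - 1*(-30)) = 3*(-58 + 30) = 3*(-28) = -84)
t*n(-1) + 39 = -84*(-1) + 39 = 84 + 39 = 123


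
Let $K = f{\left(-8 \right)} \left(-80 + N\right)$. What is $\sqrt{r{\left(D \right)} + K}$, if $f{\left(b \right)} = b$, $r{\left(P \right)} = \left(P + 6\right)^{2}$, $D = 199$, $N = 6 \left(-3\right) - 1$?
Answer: $\sqrt{42817} \approx 206.92$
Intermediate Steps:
$N = -19$ ($N = -18 - 1 = -19$)
$r{\left(P \right)} = \left(6 + P\right)^{2}$
$K = 792$ ($K = - 8 \left(-80 - 19\right) = \left(-8\right) \left(-99\right) = 792$)
$\sqrt{r{\left(D \right)} + K} = \sqrt{\left(6 + 199\right)^{2} + 792} = \sqrt{205^{2} + 792} = \sqrt{42025 + 792} = \sqrt{42817}$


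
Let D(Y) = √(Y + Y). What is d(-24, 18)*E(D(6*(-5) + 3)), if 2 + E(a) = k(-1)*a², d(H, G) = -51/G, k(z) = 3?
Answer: 1394/3 ≈ 464.67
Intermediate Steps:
D(Y) = √2*√Y (D(Y) = √(2*Y) = √2*√Y)
E(a) = -2 + 3*a²
d(-24, 18)*E(D(6*(-5) + 3)) = (-51/18)*(-2 + 3*(√2*√(6*(-5) + 3))²) = (-51*1/18)*(-2 + 3*(√2*√(-30 + 3))²) = -17*(-2 + 3*(√2*√(-27))²)/6 = -17*(-2 + 3*(√2*(3*I*√3))²)/6 = -17*(-2 + 3*(3*I*√6)²)/6 = -17*(-2 + 3*(-54))/6 = -17*(-2 - 162)/6 = -17/6*(-164) = 1394/3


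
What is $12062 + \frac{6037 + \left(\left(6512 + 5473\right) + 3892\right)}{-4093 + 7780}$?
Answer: $\frac{44494508}{3687} \approx 12068.0$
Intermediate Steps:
$12062 + \frac{6037 + \left(\left(6512 + 5473\right) + 3892\right)}{-4093 + 7780} = 12062 + \frac{6037 + \left(11985 + 3892\right)}{3687} = 12062 + \left(6037 + 15877\right) \frac{1}{3687} = 12062 + 21914 \cdot \frac{1}{3687} = 12062 + \frac{21914}{3687} = \frac{44494508}{3687}$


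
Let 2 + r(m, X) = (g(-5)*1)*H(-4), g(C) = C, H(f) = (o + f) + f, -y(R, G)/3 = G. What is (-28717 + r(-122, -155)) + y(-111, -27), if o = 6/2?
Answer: -28613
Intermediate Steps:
y(R, G) = -3*G
o = 3 (o = 6*(1/2) = 3)
H(f) = 3 + 2*f (H(f) = (3 + f) + f = 3 + 2*f)
r(m, X) = 23 (r(m, X) = -2 + (-5*1)*(3 + 2*(-4)) = -2 - 5*(3 - 8) = -2 - 5*(-5) = -2 + 25 = 23)
(-28717 + r(-122, -155)) + y(-111, -27) = (-28717 + 23) - 3*(-27) = -28694 + 81 = -28613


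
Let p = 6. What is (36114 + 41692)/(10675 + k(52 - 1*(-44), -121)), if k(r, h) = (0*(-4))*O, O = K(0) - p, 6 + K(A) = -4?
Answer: 77806/10675 ≈ 7.2886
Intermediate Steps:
K(A) = -10 (K(A) = -6 - 4 = -10)
O = -16 (O = -10 - 1*6 = -10 - 6 = -16)
k(r, h) = 0 (k(r, h) = (0*(-4))*(-16) = 0*(-16) = 0)
(36114 + 41692)/(10675 + k(52 - 1*(-44), -121)) = (36114 + 41692)/(10675 + 0) = 77806/10675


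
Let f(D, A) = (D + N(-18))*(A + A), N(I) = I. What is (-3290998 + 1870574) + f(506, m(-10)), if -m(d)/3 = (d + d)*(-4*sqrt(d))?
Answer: -1420424 - 234240*I*sqrt(10) ≈ -1.4204e+6 - 7.4073e+5*I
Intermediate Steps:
m(d) = 24*d**(3/2) (m(d) = -3*(d + d)*(-4*sqrt(d)) = -3*2*d*(-4*sqrt(d)) = -(-24)*d**(3/2) = 24*d**(3/2))
f(D, A) = 2*A*(-18 + D) (f(D, A) = (D - 18)*(A + A) = (-18 + D)*(2*A) = 2*A*(-18 + D))
(-3290998 + 1870574) + f(506, m(-10)) = (-3290998 + 1870574) + 2*(24*(-10)**(3/2))*(-18 + 506) = -1420424 + 2*(24*(-10*I*sqrt(10)))*488 = -1420424 + 2*(-240*I*sqrt(10))*488 = -1420424 - 234240*I*sqrt(10)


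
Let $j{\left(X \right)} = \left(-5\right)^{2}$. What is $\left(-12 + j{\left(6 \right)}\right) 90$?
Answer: $1170$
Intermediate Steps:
$j{\left(X \right)} = 25$
$\left(-12 + j{\left(6 \right)}\right) 90 = \left(-12 + 25\right) 90 = 13 \cdot 90 = 1170$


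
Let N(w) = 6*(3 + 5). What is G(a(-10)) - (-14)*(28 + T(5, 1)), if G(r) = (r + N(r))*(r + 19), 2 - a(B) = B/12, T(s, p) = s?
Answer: 56587/36 ≈ 1571.9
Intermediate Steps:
a(B) = 2 - B/12
N(w) = 48 (N(w) = 6*8 = 48)
G(r) = (19 + r)*(48 + r) (G(r) = (r + 48)*(r + 19) = (48 + r)*(19 + r) = (19 + r)*(48 + r))
G(a(-10)) - (-14)*(28 + T(5, 1)) = (912 + (2 - 1/12*(-10))**2 + 67*(2 - 1/12*(-10))) - (-14)*(28 + 5) = (912 + (2 + 5/6)**2 + 67*(2 + 5/6)) - (-14)*33 = (912 + (17/6)**2 + 67*(17/6)) - 1*(-462) = (912 + 289/36 + 1139/6) + 462 = 39955/36 + 462 = 56587/36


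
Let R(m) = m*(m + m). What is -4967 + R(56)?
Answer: 1305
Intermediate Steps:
R(m) = 2*m**2 (R(m) = m*(2*m) = 2*m**2)
-4967 + R(56) = -4967 + 2*56**2 = -4967 + 2*3136 = -4967 + 6272 = 1305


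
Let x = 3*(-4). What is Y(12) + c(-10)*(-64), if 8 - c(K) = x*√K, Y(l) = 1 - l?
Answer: -523 - 768*I*√10 ≈ -523.0 - 2428.6*I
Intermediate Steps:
x = -12
c(K) = 8 + 12*√K (c(K) = 8 - (-12)*√K = 8 + 12*√K)
Y(12) + c(-10)*(-64) = (1 - 1*12) + (8 + 12*√(-10))*(-64) = (1 - 12) + (8 + 12*(I*√10))*(-64) = -11 + (8 + 12*I*√10)*(-64) = -11 + (-512 - 768*I*√10) = -523 - 768*I*√10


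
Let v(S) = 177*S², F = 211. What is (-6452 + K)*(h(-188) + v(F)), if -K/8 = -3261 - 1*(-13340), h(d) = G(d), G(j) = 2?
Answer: -686240991396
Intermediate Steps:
h(d) = 2
K = -80632 (K = -8*(-3261 - 1*(-13340)) = -8*(-3261 + 13340) = -8*10079 = -80632)
(-6452 + K)*(h(-188) + v(F)) = (-6452 - 80632)*(2 + 177*211²) = -87084*(2 + 177*44521) = -87084*(2 + 7880217) = -87084*7880219 = -686240991396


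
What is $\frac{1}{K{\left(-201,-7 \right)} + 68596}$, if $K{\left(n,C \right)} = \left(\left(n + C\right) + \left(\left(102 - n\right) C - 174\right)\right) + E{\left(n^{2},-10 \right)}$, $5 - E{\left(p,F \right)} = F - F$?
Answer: $\frac{1}{66098} \approx 1.5129 \cdot 10^{-5}$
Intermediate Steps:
$E{\left(p,F \right)} = 5$ ($E{\left(p,F \right)} = 5 - \left(F - F\right) = 5 - 0 = 5 + 0 = 5$)
$K{\left(n,C \right)} = -169 + C + n + C \left(102 - n\right)$ ($K{\left(n,C \right)} = \left(\left(n + C\right) + \left(\left(102 - n\right) C - 174\right)\right) + 5 = \left(\left(C + n\right) + \left(C \left(102 - n\right) - 174\right)\right) + 5 = \left(\left(C + n\right) + \left(-174 + C \left(102 - n\right)\right)\right) + 5 = \left(-174 + C + n + C \left(102 - n\right)\right) + 5 = -169 + C + n + C \left(102 - n\right)$)
$\frac{1}{K{\left(-201,-7 \right)} + 68596} = \frac{1}{\left(-169 - 201 + 103 \left(-7\right) - \left(-7\right) \left(-201\right)\right) + 68596} = \frac{1}{\left(-169 - 201 - 721 - 1407\right) + 68596} = \frac{1}{-2498 + 68596} = \frac{1}{66098}$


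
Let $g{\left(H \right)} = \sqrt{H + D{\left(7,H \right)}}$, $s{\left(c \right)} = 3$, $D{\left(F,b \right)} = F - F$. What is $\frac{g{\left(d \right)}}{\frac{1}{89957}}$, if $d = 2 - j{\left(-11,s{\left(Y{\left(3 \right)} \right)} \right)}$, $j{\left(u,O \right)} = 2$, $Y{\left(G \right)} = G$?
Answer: $0$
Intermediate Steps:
$D{\left(F,b \right)} = 0$
$d = 0$ ($d = 2 - 2 = 0$)
$g{\left(H \right)} = \sqrt{H}$ ($g{\left(H \right)} = \sqrt{H + 0} = \sqrt{H}$)
$\frac{g{\left(d \right)}}{\frac{1}{89957}} = \frac{\sqrt{0}}{\frac{1}{89957}} = 0 \frac{1}{\frac{1}{89957}} = 0 \cdot 89957 = 0$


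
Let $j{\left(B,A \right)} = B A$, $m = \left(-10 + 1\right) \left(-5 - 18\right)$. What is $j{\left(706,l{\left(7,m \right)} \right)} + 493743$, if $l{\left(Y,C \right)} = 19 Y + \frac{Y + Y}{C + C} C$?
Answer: $592583$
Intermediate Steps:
$m = 207$ ($m = \left(-9\right) \left(-23\right) = 207$)
$l{\left(Y,C \right)} = 20 Y$ ($l{\left(Y,C \right)} = 19 Y + \frac{2 Y}{2 C} C = 19 Y + 2 Y \frac{1}{2 C} C = 19 Y + \frac{Y}{C} C = 19 Y + Y = 20 Y$)
$j{\left(B,A \right)} = A B$
$j{\left(706,l{\left(7,m \right)} \right)} + 493743 = 20 \cdot 7 \cdot 706 + 493743 = 140 \cdot 706 + 493743 = 98840 + 493743 = 592583$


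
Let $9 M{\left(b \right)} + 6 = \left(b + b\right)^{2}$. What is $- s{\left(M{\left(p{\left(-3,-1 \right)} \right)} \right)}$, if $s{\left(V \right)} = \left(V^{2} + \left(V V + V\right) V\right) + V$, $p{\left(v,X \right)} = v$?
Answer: $- \frac{1690}{27} \approx -62.593$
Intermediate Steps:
$M{\left(b \right)} = - \frac{2}{3} + \frac{4 b^{2}}{9}$ ($M{\left(b \right)} = - \frac{2}{3} + \frac{\left(b + b\right)^{2}}{9} = - \frac{2}{3} + \frac{\left(2 b\right)^{2}}{9} = - \frac{2}{3} + \frac{4 b^{2}}{9}$)
$s{\left(V \right)} = V + V^{2} + V \left(V + V^{2}\right)$ ($s{\left(V \right)} = \left(V^{2} + \left(V^{2} + V\right) V\right) + V = \left(V^{2} + \left(V + V^{2}\right) V\right) + V = \left(V^{2} + V \left(V + V^{2}\right)\right) + V = V + V^{2} + V \left(V + V^{2}\right)$)
$- s{\left(M{\left(p{\left(-3,-1 \right)} \right)} \right)} = - \left(- \frac{2}{3} + \frac{4 \left(-3\right)^{2}}{9}\right) \left(1 + \left(- \frac{2}{3} + \frac{4 \left(-3\right)^{2}}{9}\right)^{2} + 2 \left(- \frac{2}{3} + \frac{4 \left(-3\right)^{2}}{9}\right)\right) = - \left(- \frac{2}{3} + \frac{4}{9} \cdot 9\right) \left(1 + \left(- \frac{2}{3} + \frac{4}{9} \cdot 9\right)^{2} + 2 \left(- \frac{2}{3} + \frac{4}{9} \cdot 9\right)\right) = - \left(- \frac{2}{3} + 4\right) \left(1 + \left(- \frac{2}{3} + 4\right)^{2} + 2 \left(- \frac{2}{3} + 4\right)\right) = - \frac{10 \left(1 + \left(\frac{10}{3}\right)^{2} + 2 \cdot \frac{10}{3}\right)}{3} = - \frac{10 \left(1 + \frac{100}{9} + \frac{20}{3}\right)}{3} = - \frac{10 \cdot 169}{3 \cdot 9} = \left(-1\right) \frac{1690}{27} = - \frac{1690}{27}$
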